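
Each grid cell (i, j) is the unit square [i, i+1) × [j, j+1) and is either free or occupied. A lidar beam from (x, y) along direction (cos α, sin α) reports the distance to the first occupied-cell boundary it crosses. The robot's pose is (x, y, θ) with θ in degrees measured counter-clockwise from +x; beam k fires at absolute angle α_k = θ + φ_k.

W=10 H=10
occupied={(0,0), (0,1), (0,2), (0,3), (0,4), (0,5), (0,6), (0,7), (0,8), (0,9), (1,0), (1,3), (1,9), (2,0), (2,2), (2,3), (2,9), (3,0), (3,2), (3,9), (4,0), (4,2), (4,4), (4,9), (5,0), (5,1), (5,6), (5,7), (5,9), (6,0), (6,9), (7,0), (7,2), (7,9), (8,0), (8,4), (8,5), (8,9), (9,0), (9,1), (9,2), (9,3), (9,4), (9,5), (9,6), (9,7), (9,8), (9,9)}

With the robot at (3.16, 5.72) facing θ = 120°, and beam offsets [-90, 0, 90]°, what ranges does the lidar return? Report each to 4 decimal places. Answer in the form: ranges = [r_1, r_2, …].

ranges = [2.1246, 3.7874, 2.4942]

beam 1: φ=-90°, α=30°
  d=(0.8660,0.5000)  start (3,5)  tX=0.9699 tY=0.5600  stride 1/|dx|=1.1547 1/|dy|=2.0000
    cross y-line → (3,6), t=0.5600
    cross x-line → (4,6), t=0.9699
    cross x-line → (5,6), t=2.1246 (wall)
  → r_1 = 2.1246
beam 2: φ=0°, α=120°
  d=(-0.5000,0.8660)  start (3,5)  tX=0.3200 tY=0.3233  stride 1/|dx|=2.0000 1/|dy|=1.1547
    cross x-line → (2,5), t=0.3200
    cross y-line → (2,6), t=0.3233
    cross y-line → (2,7), t=1.4780
    cross x-line → (1,7), t=2.3200
    cross y-line → (1,8), t=2.6327
    cross y-line → (1,9), t=3.7874 (wall)
  → r_2 = 3.7874
beam 3: φ=90°, α=210°
  d=(-0.8660,-0.5000)  start (3,5)  tX=0.1848 tY=1.4400  stride 1/|dx|=1.1547 1/|dy|=2.0000
    cross x-line → (2,5), t=0.1848
    cross x-line → (1,5), t=1.3395
    cross y-line → (1,4), t=1.4400
    cross x-line → (0,4), t=2.4942 (wall)
  → r_3 = 2.4942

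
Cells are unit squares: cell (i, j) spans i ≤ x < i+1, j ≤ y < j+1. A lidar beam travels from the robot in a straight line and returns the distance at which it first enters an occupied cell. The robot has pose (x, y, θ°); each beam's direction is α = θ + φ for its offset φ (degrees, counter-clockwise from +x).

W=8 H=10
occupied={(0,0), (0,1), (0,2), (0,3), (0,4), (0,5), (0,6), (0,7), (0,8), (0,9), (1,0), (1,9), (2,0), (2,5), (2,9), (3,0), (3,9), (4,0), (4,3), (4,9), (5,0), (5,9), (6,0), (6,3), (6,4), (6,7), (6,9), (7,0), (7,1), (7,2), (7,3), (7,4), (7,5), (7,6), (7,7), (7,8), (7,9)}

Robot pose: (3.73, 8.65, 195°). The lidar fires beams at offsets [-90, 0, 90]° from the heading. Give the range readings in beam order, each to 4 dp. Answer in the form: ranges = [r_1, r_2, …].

beam 1: φ=-90°, α=105°
  d=(-0.2588,0.9659)  start (3,8)  tX=2.8205 tY=0.3623  stride 1/|dx|=3.8637 1/|dy|=1.0353
    cross y-line → (3,9), t=0.3623 (wall)
  → r_1 = 0.3623
beam 2: φ=0°, α=195°
  d=(-0.9659,-0.2588)  start (3,8)  tX=0.7558 tY=2.5114  stride 1/|dx|=1.0353 1/|dy|=3.8637
    cross x-line → (2,8), t=0.7558
    cross x-line → (1,8), t=1.7910
    cross y-line → (1,7), t=2.5114
    cross x-line → (0,7), t=2.8263 (wall)
  → r_2 = 2.8263
beam 3: φ=90°, α=285°
  d=(0.2588,-0.9659)  start (3,8)  tX=1.0432 tY=0.6729  stride 1/|dx|=3.8637 1/|dy|=1.0353
    cross y-line → (3,7), t=0.6729
    cross x-line → (4,7), t=1.0432
    cross y-line → (4,6), t=1.7082
    cross y-line → (4,5), t=2.7435
    cross y-line → (4,4), t=3.7788
    cross y-line → (4,3), t=4.8140 (wall)
  → r_3 = 4.8140

ranges = [0.3623, 2.8263, 4.8140]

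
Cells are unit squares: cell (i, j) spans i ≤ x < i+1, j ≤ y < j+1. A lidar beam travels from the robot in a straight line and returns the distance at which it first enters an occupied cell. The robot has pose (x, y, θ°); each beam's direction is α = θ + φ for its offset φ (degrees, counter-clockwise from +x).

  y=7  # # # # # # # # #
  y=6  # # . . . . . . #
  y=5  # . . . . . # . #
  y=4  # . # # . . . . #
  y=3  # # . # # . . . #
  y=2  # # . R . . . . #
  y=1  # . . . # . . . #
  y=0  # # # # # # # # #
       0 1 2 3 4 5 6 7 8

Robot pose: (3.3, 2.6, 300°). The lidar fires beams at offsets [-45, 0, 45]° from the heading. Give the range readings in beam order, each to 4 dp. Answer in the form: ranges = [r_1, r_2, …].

ranges = [1.6564, 1.4000, 4.8658]

beam 1: φ=-45°, α=255°
  d=(-0.2588,-0.9659)  start (3,2)  tX=1.1591 tY=0.6212  stride 1/|dx|=3.8637 1/|dy|=1.0353
    cross y-line → (3,1), t=0.6212
    cross x-line → (2,1), t=1.1591
    cross y-line → (2,0), t=1.6564 (wall)
  → r_1 = 1.6564
beam 2: φ=0°, α=300°
  d=(0.5000,-0.8660)  start (3,2)  tX=1.4000 tY=0.6928  stride 1/|dx|=2.0000 1/|dy|=1.1547
    cross y-line → (3,1), t=0.6928
    cross x-line → (4,1), t=1.4000 (wall)
  → r_2 = 1.4000
beam 3: φ=45°, α=345°
  d=(0.9659,-0.2588)  start (3,2)  tX=0.7247 tY=2.3182  stride 1/|dx|=1.0353 1/|dy|=3.8637
    cross x-line → (4,2), t=0.7247
    cross x-line → (5,2), t=1.7600
    cross y-line → (5,1), t=2.3182
    cross x-line → (6,1), t=2.7952
    cross x-line → (7,1), t=3.8305
    cross x-line → (8,1), t=4.8658 (wall)
  → r_3 = 4.8658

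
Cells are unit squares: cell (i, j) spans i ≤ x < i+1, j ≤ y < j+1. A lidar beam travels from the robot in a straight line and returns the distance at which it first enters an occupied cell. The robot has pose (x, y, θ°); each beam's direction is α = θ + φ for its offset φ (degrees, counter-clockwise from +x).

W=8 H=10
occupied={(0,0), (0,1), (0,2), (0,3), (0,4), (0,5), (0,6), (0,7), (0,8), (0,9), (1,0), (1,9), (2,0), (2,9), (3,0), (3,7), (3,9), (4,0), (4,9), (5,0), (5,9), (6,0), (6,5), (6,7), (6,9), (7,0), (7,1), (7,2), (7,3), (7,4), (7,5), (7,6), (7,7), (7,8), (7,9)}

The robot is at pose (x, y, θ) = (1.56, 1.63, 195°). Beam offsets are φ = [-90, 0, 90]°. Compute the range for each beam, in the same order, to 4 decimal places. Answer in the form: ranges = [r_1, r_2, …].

beam 1: φ=-90°, α=105°
  dir = (cos 105°, sin 105°) = (-0.2588, 0.9659); from cell (1,1)
  next x-line at t=2.1637, next y-line at t=0.3831; Δt_x=3.8637, Δt_y=1.0353
    y: enter (1,2) at t=0.3831
    y: enter (1,3) at t=1.4183
    x: enter (0,3) at t=2.1637 ← occupied
  → r_1 = 2.1637
beam 2: φ=0°, α=195°
  dir = (cos 195°, sin 195°) = (-0.9659, -0.2588); from cell (1,1)
  next x-line at t=0.5798, next y-line at t=2.4341; Δt_x=1.0353, Δt_y=3.8637
    x: enter (0,1) at t=0.5798 ← occupied
  → r_2 = 0.5798
beam 3: φ=90°, α=285°
  dir = (cos 285°, sin 285°) = (0.2588, -0.9659); from cell (1,1)
  next x-line at t=1.7000, next y-line at t=0.6522; Δt_x=3.8637, Δt_y=1.0353
    y: enter (1,0) at t=0.6522 ← occupied
  → r_3 = 0.6522

ranges = [2.1637, 0.5798, 0.6522]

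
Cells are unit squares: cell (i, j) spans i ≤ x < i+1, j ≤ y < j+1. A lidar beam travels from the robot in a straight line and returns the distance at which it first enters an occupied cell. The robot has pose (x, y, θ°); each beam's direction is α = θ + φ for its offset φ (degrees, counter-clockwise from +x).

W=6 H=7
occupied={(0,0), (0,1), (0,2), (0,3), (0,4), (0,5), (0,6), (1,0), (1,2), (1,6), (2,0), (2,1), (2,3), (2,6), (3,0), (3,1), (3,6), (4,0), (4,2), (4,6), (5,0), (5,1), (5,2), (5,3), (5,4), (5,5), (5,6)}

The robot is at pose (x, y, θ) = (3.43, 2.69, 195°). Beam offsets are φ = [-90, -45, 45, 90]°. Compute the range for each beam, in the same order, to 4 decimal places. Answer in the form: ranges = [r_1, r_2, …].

ranges = [3.4268, 0.6200, 0.7967, 0.7143]

beam 1: φ=-90°, α=105°
  cosα=-0.2588 sinα=0.9659 | (3,2) | tMaxX 1.6614 tMaxY 0.3209 | tΔX 3.8637 tΔY 1.0353
    t=0.3209 [y] (3,3)
    t=1.3562 [y] (3,4)
    t=1.6614 [x] (2,4)
    t=2.3915 [y] (2,5)
    t=3.4268 [y] (2,6) — stop
  → r_1 = 3.4268
beam 2: φ=-45°, α=150°
  cosα=-0.8660 sinα=0.5000 | (3,2) | tMaxX 0.4965 tMaxY 0.6200 | tΔX 1.1547 tΔY 2.0000
    t=0.4965 [x] (2,2)
    t=0.6200 [y] (2,3) — stop
  → r_2 = 0.6200
beam 3: φ=45°, α=240°
  cosα=-0.5000 sinα=-0.8660 | (3,2) | tMaxX 0.8600 tMaxY 0.7967 | tΔX 2.0000 tΔY 1.1547
    t=0.7967 [y] (3,1) — stop
  → r_3 = 0.7967
beam 4: φ=90°, α=285°
  cosα=0.2588 sinα=-0.9659 | (3,2) | tMaxX 2.2023 tMaxY 0.7143 | tΔX 3.8637 tΔY 1.0353
    t=0.7143 [y] (3,1) — stop
  → r_4 = 0.7143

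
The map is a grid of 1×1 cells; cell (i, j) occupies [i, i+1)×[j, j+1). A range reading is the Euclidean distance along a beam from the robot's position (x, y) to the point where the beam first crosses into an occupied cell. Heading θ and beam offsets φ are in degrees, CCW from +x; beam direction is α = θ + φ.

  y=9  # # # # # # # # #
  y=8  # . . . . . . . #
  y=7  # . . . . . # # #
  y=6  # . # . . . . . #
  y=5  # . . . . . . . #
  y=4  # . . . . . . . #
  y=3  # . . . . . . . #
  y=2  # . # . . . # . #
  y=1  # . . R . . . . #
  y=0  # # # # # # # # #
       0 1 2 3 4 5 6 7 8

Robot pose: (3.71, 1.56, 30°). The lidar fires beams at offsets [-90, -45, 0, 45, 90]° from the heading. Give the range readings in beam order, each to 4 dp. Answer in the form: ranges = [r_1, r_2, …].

ranges = [0.6466, 2.1637, 2.6443, 7.7025, 1.4200]

beam 1: φ=-90°, α=300°
  dir = (cos 300°, sin 300°) = (0.5000, -0.8660); from cell (3,1)
  next x-line at t=0.5800, next y-line at t=0.6466; Δt_x=2.0000, Δt_y=1.1547
    x: enter (4,1) at t=0.5800
    y: enter (4,0) at t=0.6466 ← occupied
  → r_1 = 0.6466
beam 2: φ=-45°, α=345°
  dir = (cos 345°, sin 345°) = (0.9659, -0.2588); from cell (3,1)
  next x-line at t=0.3002, next y-line at t=2.1637; Δt_x=1.0353, Δt_y=3.8637
    x: enter (4,1) at t=0.3002
    x: enter (5,1) at t=1.3355
    y: enter (5,0) at t=2.1637 ← occupied
  → r_2 = 2.1637
beam 3: φ=0°, α=30°
  dir = (cos 30°, sin 30°) = (0.8660, 0.5000); from cell (3,1)
  next x-line at t=0.3349, next y-line at t=0.8800; Δt_x=1.1547, Δt_y=2.0000
    x: enter (4,1) at t=0.3349
    y: enter (4,2) at t=0.8800
    x: enter (5,2) at t=1.4896
    x: enter (6,2) at t=2.6443 ← occupied
  → r_3 = 2.6443
beam 4: φ=45°, α=75°
  dir = (cos 75°, sin 75°) = (0.2588, 0.9659); from cell (3,1)
  next x-line at t=1.1205, next y-line at t=0.4555; Δt_x=3.8637, Δt_y=1.0353
    y: enter (3,2) at t=0.4555
    x: enter (4,2) at t=1.1205
    y: enter (4,3) at t=1.4908
    y: enter (4,4) at t=2.5261
    y: enter (4,5) at t=3.5614
    y: enter (4,6) at t=4.5966
    x: enter (5,6) at t=4.9842
    y: enter (5,7) at t=5.6319
    y: enter (5,8) at t=6.6672
    y: enter (5,9) at t=7.7025 ← occupied
  → r_4 = 7.7025
beam 5: φ=90°, α=120°
  dir = (cos 120°, sin 120°) = (-0.5000, 0.8660); from cell (3,1)
  next x-line at t=1.4200, next y-line at t=0.5081; Δt_x=2.0000, Δt_y=1.1547
    y: enter (3,2) at t=0.5081
    x: enter (2,2) at t=1.4200 ← occupied
  → r_5 = 1.4200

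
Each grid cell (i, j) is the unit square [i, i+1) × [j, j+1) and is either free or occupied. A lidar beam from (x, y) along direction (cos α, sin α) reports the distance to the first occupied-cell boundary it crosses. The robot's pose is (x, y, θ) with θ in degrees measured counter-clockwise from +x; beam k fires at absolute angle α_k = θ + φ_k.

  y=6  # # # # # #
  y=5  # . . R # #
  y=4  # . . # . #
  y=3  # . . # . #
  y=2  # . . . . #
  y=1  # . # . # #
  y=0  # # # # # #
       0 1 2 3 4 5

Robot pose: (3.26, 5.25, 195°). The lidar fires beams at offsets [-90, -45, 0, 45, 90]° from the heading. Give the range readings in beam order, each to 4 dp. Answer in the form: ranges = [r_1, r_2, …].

beam 1: φ=-90°, α=105°
  direction (-0.2588, 0.9659); cell (3,5); t to first gridline: x 1.0046, y 0.7765 (then +3.8637 / +1.0353)
    (3,6) via y @ 0.7765  # hit
  → r_1 = 0.7765
beam 2: φ=-45°, α=150°
  direction (-0.8660, 0.5000); cell (3,5); t to first gridline: x 0.3002, y 1.5000 (then +1.1547 / +2.0000)
    (2,5) via x @ 0.3002
    (1,5) via x @ 1.4549
    (1,6) via y @ 1.5000  # hit
  → r_2 = 1.5000
beam 3: φ=0°, α=195°
  direction (-0.9659, -0.2588); cell (3,5); t to first gridline: x 0.2692, y 0.9659 (then +1.0353 / +3.8637)
    (2,5) via x @ 0.2692
    (2,4) via y @ 0.9659
    (1,4) via x @ 1.3044
    (0,4) via x @ 2.3397  # hit
  → r_3 = 2.3397
beam 4: φ=45°, α=240°
  direction (-0.5000, -0.8660); cell (3,5); t to first gridline: x 0.5200, y 0.2887 (then +2.0000 / +1.1547)
    (3,4) via y @ 0.2887  # hit
  → r_4 = 0.2887
beam 5: φ=90°, α=285°
  direction (0.2588, -0.9659); cell (3,5); t to first gridline: x 2.8591, y 0.2588 (then +3.8637 / +1.0353)
    (3,4) via y @ 0.2588  # hit
  → r_5 = 0.2588

ranges = [0.7765, 1.5000, 2.3397, 0.2887, 0.2588]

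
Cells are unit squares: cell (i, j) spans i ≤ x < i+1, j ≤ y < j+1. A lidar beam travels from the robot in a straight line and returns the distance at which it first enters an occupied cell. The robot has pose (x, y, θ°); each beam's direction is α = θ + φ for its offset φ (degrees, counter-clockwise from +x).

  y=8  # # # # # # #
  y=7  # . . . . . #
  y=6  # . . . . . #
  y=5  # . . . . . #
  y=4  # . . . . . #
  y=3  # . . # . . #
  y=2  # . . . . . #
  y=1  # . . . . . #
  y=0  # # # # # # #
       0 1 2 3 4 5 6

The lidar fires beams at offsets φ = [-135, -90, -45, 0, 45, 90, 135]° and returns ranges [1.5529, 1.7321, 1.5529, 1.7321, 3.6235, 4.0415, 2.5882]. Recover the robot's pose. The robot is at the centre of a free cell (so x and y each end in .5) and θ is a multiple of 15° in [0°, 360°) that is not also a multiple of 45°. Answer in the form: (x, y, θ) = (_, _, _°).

The pose lattice has 34·16 = 544 candidates. Test each by forward raycasting.
  (2.5, 2.5, 165°): beam 1 = 1.0000 ≠ 1.5529 ✗
  (1.5, 1.5, 75°): beam 1 = 0.5774 ≠ 1.5529 ✗
  (1.5, 2.5, 345°): beam 1 = 0.5774 ≠ 1.5529 ✗
  …
  (4.5, 6.5, 120°): r_1=1.5529, r_2=1.7321, r_3=1.5529, r_4=1.7321, r_5=3.6235, r_6=4.0415, r_7=2.5882 — all match ✓
No second candidate reproduces the full scan.

(x, y, θ) = (4.5, 6.5, 120°)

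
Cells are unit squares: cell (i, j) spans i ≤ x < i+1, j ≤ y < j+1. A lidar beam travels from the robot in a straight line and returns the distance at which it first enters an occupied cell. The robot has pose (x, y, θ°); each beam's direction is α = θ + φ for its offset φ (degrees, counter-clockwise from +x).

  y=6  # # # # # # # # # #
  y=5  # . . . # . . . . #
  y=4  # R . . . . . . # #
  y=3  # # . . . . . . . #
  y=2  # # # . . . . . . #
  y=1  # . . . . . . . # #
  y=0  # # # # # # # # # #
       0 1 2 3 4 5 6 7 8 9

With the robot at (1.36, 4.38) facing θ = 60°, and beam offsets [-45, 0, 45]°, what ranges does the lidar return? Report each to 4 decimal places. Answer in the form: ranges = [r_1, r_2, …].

beam 1: φ=-45°, α=15°
  dir = (cos 15°, sin 15°) = (0.9659, 0.2588); from cell (1,4)
  next x-line at t=0.6626, next y-line at t=2.3955; Δt_x=1.0353, Δt_y=3.8637
    x: enter (2,4) at t=0.6626
    x: enter (3,4) at t=1.6979
    y: enter (3,5) at t=2.3955
    x: enter (4,5) at t=2.7331 ← occupied
  → r_1 = 2.7331
beam 2: φ=0°, α=60°
  dir = (cos 60°, sin 60°) = (0.5000, 0.8660); from cell (1,4)
  next x-line at t=1.2800, next y-line at t=0.7159; Δt_x=2.0000, Δt_y=1.1547
    y: enter (1,5) at t=0.7159
    x: enter (2,5) at t=1.2800
    y: enter (2,6) at t=1.8706 ← occupied
  → r_2 = 1.8706
beam 3: φ=45°, α=105°
  dir = (cos 105°, sin 105°) = (-0.2588, 0.9659); from cell (1,4)
  next x-line at t=1.3909, next y-line at t=0.6419; Δt_x=3.8637, Δt_y=1.0353
    y: enter (1,5) at t=0.6419
    x: enter (0,5) at t=1.3909 ← occupied
  → r_3 = 1.3909

ranges = [2.7331, 1.8706, 1.3909]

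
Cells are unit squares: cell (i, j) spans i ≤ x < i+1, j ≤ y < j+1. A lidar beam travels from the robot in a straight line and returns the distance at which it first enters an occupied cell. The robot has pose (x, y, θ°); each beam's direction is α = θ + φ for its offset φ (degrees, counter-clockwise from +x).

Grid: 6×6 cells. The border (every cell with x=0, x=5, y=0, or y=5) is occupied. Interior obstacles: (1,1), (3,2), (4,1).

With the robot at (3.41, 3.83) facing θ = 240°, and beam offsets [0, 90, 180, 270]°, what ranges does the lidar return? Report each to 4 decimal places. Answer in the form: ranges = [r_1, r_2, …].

beam 1: φ=0°, α=240°
  direction (-0.5000, -0.8660); cell (3,3); t to first gridline: x 0.8200, y 0.9584 (then +2.0000 / +1.1547)
    (2,3) via x @ 0.8200
    (2,2) via y @ 0.9584
    (2,1) via y @ 2.1131
    (1,1) via x @ 2.8200  # hit
  → r_1 = 2.8200
beam 2: φ=90°, α=330°
  direction (0.8660, -0.5000); cell (3,3); t to first gridline: x 0.6813, y 1.6600 (then +1.1547 / +2.0000)
    (4,3) via x @ 0.6813
    (4,2) via y @ 1.6600
    (5,2) via x @ 1.8360  # hit
  → r_2 = 1.8360
beam 3: φ=180°, α=60°
  direction (0.5000, 0.8660); cell (3,3); t to first gridline: x 1.1800, y 0.1963 (then +2.0000 / +1.1547)
    (3,4) via y @ 0.1963
    (4,4) via x @ 1.1800
    (4,5) via y @ 1.3510  # hit
  → r_3 = 1.3510
beam 4: φ=270°, α=150°
  direction (-0.8660, 0.5000); cell (3,3); t to first gridline: x 0.4734, y 0.3400 (then +1.1547 / +2.0000)
    (3,4) via y @ 0.3400
    (2,4) via x @ 0.4734
    (1,4) via x @ 1.6281
    (1,5) via y @ 2.3400  # hit
  → r_4 = 2.3400

ranges = [2.8200, 1.8360, 1.3510, 2.3400]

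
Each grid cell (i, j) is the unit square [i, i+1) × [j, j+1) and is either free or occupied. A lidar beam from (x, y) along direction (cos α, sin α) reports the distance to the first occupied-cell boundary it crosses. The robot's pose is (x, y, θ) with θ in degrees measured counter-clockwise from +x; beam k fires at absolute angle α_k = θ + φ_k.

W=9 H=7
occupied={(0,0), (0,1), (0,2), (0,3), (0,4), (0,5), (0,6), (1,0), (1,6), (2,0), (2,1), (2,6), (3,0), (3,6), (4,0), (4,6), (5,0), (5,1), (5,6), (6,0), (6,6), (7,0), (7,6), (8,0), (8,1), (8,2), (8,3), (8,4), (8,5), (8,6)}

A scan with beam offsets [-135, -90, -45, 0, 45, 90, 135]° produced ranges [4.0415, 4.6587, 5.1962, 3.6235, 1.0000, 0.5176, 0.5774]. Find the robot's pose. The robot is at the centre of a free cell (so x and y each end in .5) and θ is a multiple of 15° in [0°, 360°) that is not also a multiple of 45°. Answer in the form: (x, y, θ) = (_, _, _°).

The pose lattice has 33·16 = 528 candidates. Test each by forward raycasting.
  (5.5, 5.5, 255°): beam 1 = 0.5774 ≠ 4.0415 ✗
  (5.5, 4.5, 195°): beam 1 = 1.7321 ≠ 4.0415 ✗
  (3.5, 5.5, 285°): beam 1 = 1.0000 ≠ 4.0415 ✗
  …
  (4.5, 5.5, 345°): r_1=4.0415, r_2=4.6587, r_3=5.1962, r_4=3.6235, r_5=1.0000, r_6=0.5176, r_7=0.5774 — all match ✓
Only this pose fits every beam.

(x, y, θ) = (4.5, 5.5, 345°)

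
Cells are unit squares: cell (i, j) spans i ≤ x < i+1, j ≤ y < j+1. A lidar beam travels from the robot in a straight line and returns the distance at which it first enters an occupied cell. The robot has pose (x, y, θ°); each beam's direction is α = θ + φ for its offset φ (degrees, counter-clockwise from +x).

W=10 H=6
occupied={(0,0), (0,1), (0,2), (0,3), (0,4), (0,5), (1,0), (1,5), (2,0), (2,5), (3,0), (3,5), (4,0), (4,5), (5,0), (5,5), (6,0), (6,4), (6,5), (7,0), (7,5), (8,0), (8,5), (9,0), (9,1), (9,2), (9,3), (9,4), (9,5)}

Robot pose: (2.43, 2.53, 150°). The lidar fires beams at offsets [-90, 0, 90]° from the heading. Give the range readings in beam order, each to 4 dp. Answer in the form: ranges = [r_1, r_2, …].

ranges = [2.8521, 1.6512, 1.7667]

beam 1: φ=-90°, α=60°
  dir = (cos 60°, sin 60°) = (0.5000, 0.8660); from cell (2,2)
  next x-line at t=1.1400, next y-line at t=0.5427; Δt_x=2.0000, Δt_y=1.1547
    y: enter (2,3) at t=0.5427
    x: enter (3,3) at t=1.1400
    y: enter (3,4) at t=1.6974
    y: enter (3,5) at t=2.8521 ← occupied
  → r_1 = 2.8521
beam 2: φ=0°, α=150°
  dir = (cos 150°, sin 150°) = (-0.8660, 0.5000); from cell (2,2)
  next x-line at t=0.4965, next y-line at t=0.9400; Δt_x=1.1547, Δt_y=2.0000
    x: enter (1,2) at t=0.4965
    y: enter (1,3) at t=0.9400
    x: enter (0,3) at t=1.6512 ← occupied
  → r_2 = 1.6512
beam 3: φ=90°, α=240°
  dir = (cos 240°, sin 240°) = (-0.5000, -0.8660); from cell (2,2)
  next x-line at t=0.8600, next y-line at t=0.6120; Δt_x=2.0000, Δt_y=1.1547
    y: enter (2,1) at t=0.6120
    x: enter (1,1) at t=0.8600
    y: enter (1,0) at t=1.7667 ← occupied
  → r_3 = 1.7667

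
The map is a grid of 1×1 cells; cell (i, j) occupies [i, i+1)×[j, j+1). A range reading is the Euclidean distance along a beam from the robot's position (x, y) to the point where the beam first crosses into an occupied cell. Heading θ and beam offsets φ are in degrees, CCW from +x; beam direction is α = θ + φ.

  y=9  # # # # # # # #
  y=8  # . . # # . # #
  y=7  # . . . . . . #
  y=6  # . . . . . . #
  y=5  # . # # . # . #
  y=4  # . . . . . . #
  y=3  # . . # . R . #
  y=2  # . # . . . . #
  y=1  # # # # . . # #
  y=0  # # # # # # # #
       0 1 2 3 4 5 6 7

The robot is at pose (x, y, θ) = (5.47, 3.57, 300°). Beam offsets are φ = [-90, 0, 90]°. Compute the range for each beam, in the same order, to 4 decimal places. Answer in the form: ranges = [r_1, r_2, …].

beam 1: φ=-90°, α=210°
  d=(-0.8660,-0.5000)  start (5,3)  tX=0.5427 tY=1.1400  stride 1/|dx|=1.1547 1/|dy|=2.0000
    cross x-line → (4,3), t=0.5427
    cross y-line → (4,2), t=1.1400
    cross x-line → (3,2), t=1.6974
    cross x-line → (2,2), t=2.8521 (wall)
  → r_1 = 2.8521
beam 2: φ=0°, α=300°
  d=(0.5000,-0.8660)  start (5,3)  tX=1.0600 tY=0.6582  stride 1/|dx|=2.0000 1/|dy|=1.1547
    cross y-line → (5,2), t=0.6582
    cross x-line → (6,2), t=1.0600
    cross y-line → (6,1), t=1.8129 (wall)
  → r_2 = 1.8129
beam 3: φ=90°, α=30°
  d=(0.8660,0.5000)  start (5,3)  tX=0.6120 tY=0.8600  stride 1/|dx|=1.1547 1/|dy|=2.0000
    cross x-line → (6,3), t=0.6120
    cross y-line → (6,4), t=0.8600
    cross x-line → (7,4), t=1.7667 (wall)
  → r_3 = 1.7667

ranges = [2.8521, 1.8129, 1.7667]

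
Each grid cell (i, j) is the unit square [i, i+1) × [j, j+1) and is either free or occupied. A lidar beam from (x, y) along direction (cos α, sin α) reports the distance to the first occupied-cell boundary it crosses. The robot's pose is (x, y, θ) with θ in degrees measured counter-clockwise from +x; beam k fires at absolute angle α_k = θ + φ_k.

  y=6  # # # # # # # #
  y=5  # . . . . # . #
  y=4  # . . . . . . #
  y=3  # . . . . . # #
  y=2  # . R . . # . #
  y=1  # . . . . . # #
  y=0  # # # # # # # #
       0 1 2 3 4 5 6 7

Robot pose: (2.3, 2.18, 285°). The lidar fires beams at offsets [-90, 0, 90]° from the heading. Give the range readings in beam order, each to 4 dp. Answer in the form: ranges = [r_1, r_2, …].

ranges = [1.3459, 1.2216, 2.7952]

beam 1: φ=-90°, α=195°
  d=(-0.9659,-0.2588)  start (2,2)  tX=0.3106 tY=0.6955  stride 1/|dx|=1.0353 1/|dy|=3.8637
    cross x-line → (1,2), t=0.3106
    cross y-line → (1,1), t=0.6955
    cross x-line → (0,1), t=1.3459 (wall)
  → r_1 = 1.3459
beam 2: φ=0°, α=285°
  d=(0.2588,-0.9659)  start (2,2)  tX=2.7046 tY=0.1863  stride 1/|dx|=3.8637 1/|dy|=1.0353
    cross y-line → (2,1), t=0.1863
    cross y-line → (2,0), t=1.2216 (wall)
  → r_2 = 1.2216
beam 3: φ=90°, α=15°
  d=(0.9659,0.2588)  start (2,2)  tX=0.7247 tY=3.1682  stride 1/|dx|=1.0353 1/|dy|=3.8637
    cross x-line → (3,2), t=0.7247
    cross x-line → (4,2), t=1.7600
    cross x-line → (5,2), t=2.7952 (wall)
  → r_3 = 2.7952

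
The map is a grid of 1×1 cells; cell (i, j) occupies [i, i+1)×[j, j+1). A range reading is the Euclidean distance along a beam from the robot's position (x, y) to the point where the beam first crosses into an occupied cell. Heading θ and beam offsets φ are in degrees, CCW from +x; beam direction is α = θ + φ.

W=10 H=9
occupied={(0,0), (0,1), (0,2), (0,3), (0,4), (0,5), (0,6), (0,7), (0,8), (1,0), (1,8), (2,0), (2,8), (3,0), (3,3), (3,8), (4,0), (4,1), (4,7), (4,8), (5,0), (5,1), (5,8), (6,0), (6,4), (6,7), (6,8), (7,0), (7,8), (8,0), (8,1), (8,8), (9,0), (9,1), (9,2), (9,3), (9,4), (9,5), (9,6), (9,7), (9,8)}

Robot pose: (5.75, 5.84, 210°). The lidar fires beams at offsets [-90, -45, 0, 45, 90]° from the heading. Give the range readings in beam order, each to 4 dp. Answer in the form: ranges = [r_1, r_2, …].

ranges = [1.5000, 4.9176, 5.4848, 3.9755, 0.9699]

beam 1: φ=-90°, α=120°
  d=(-0.5000,0.8660)  start (5,5)  tX=1.5000 tY=0.1848  stride 1/|dx|=2.0000 1/|dy|=1.1547
    cross y-line → (5,6), t=0.1848
    cross y-line → (5,7), t=1.3395
    cross x-line → (4,7), t=1.5000 (wall)
  → r_1 = 1.5000
beam 2: φ=-45°, α=165°
  d=(-0.9659,0.2588)  start (5,5)  tX=0.7765 tY=0.6182  stride 1/|dx|=1.0353 1/|dy|=3.8637
    cross y-line → (5,6), t=0.6182
    cross x-line → (4,6), t=0.7765
    cross x-line → (3,6), t=1.8117
    cross x-line → (2,6), t=2.8470
    cross x-line → (1,6), t=3.8823
    cross y-line → (1,7), t=4.4819
    cross x-line → (0,7), t=4.9176 (wall)
  → r_2 = 4.9176
beam 3: φ=0°, α=210°
  d=(-0.8660,-0.5000)  start (5,5)  tX=0.8660 tY=1.6800  stride 1/|dx|=1.1547 1/|dy|=2.0000
    cross x-line → (4,5), t=0.8660
    cross y-line → (4,4), t=1.6800
    cross x-line → (3,4), t=2.0207
    cross x-line → (2,4), t=3.1754
    cross y-line → (2,3), t=3.6800
    cross x-line → (1,3), t=4.3301
    cross x-line → (0,3), t=5.4848 (wall)
  → r_3 = 5.4848
beam 4: φ=45°, α=255°
  d=(-0.2588,-0.9659)  start (5,5)  tX=2.8978 tY=0.8696  stride 1/|dx|=3.8637 1/|dy|=1.0353
    cross y-line → (5,4), t=0.8696
    cross y-line → (5,3), t=1.9049
    cross x-line → (4,3), t=2.8978
    cross y-line → (4,2), t=2.9402
    cross y-line → (4,1), t=3.9755 (wall)
  → r_4 = 3.9755
beam 5: φ=90°, α=300°
  d=(0.5000,-0.8660)  start (5,5)  tX=0.5000 tY=0.9699  stride 1/|dx|=2.0000 1/|dy|=1.1547
    cross x-line → (6,5), t=0.5000
    cross y-line → (6,4), t=0.9699 (wall)
  → r_5 = 0.9699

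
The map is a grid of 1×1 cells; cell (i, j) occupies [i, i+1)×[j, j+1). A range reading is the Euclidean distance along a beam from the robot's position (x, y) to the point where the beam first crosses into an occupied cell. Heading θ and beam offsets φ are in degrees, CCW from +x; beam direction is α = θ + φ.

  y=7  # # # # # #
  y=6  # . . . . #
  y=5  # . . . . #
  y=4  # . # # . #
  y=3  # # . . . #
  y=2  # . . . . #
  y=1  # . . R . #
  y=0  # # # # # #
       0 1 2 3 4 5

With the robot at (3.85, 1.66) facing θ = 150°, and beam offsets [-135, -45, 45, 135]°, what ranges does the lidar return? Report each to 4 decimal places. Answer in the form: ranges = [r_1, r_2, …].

ranges = [1.1906, 2.4225, 2.5500, 0.6833]

beam 1: φ=-135°, α=15°
  d=(0.9659,0.2588)  start (3,1)  tX=0.1553 tY=1.3137  stride 1/|dx|=1.0353 1/|dy|=3.8637
    cross x-line → (4,1), t=0.1553
    cross x-line → (5,1), t=1.1906 (wall)
  → r_1 = 1.1906
beam 2: φ=-45°, α=105°
  d=(-0.2588,0.9659)  start (3,1)  tX=3.2841 tY=0.3520  stride 1/|dx|=3.8637 1/|dy|=1.0353
    cross y-line → (3,2), t=0.3520
    cross y-line → (3,3), t=1.3873
    cross y-line → (3,4), t=2.4225 (wall)
  → r_2 = 2.4225
beam 3: φ=45°, α=195°
  d=(-0.9659,-0.2588)  start (3,1)  tX=0.8800 tY=2.5500  stride 1/|dx|=1.0353 1/|dy|=3.8637
    cross x-line → (2,1), t=0.8800
    cross x-line → (1,1), t=1.9153
    cross y-line → (1,0), t=2.5500 (wall)
  → r_3 = 2.5500
beam 4: φ=135°, α=285°
  d=(0.2588,-0.9659)  start (3,1)  tX=0.5796 tY=0.6833  stride 1/|dx|=3.8637 1/|dy|=1.0353
    cross x-line → (4,1), t=0.5796
    cross y-line → (4,0), t=0.6833 (wall)
  → r_4 = 0.6833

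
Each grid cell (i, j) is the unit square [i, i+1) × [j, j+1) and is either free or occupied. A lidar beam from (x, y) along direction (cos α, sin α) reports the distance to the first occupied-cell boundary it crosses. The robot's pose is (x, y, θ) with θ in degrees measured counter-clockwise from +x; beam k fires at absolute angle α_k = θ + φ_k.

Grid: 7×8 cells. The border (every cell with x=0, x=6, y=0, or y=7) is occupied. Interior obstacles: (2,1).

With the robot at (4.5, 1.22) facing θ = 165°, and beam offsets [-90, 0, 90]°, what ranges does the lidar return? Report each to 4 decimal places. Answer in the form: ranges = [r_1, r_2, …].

ranges = [5.7956, 1.5529, 0.2278]

beam 1: φ=-90°, α=75°
  cosα=0.2588 sinα=0.9659 | (4,1) | tMaxX 1.9319 tMaxY 0.8075 | tΔX 3.8637 tΔY 1.0353
    t=0.8075 [y] (4,2)
    t=1.8428 [y] (4,3)
    t=1.9319 [x] (5,3)
    t=2.8781 [y] (5,4)
    t=3.9133 [y] (5,5)
    t=4.9486 [y] (5,6)
    t=5.7956 [x] (6,6) — stop
  → r_1 = 5.7956
beam 2: φ=0°, α=165°
  cosα=-0.9659 sinα=0.2588 | (4,1) | tMaxX 0.5176 tMaxY 3.0137 | tΔX 1.0353 tΔY 3.8637
    t=0.5176 [x] (3,1)
    t=1.5529 [x] (2,1) — stop
  → r_2 = 1.5529
beam 3: φ=90°, α=255°
  cosα=-0.2588 sinα=-0.9659 | (4,1) | tMaxX 1.9319 tMaxY 0.2278 | tΔX 3.8637 tΔY 1.0353
    t=0.2278 [y] (4,0) — stop
  → r_3 = 0.2278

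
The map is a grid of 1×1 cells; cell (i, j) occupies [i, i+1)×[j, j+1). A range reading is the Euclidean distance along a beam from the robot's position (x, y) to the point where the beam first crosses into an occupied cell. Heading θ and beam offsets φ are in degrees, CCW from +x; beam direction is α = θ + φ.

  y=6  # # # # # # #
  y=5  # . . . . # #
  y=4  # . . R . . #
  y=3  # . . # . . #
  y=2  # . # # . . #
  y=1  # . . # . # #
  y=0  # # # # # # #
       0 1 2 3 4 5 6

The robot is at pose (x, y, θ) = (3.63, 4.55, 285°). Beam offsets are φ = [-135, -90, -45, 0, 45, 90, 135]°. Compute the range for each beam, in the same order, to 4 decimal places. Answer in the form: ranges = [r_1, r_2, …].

ranges = [2.9000, 2.7228, 0.6351, 0.5694, 2.7366, 1.7387, 1.6743]

beam 1: φ=-135°, α=150°
  d=(-0.8660,0.5000)  start (3,4)  tX=0.7275 tY=0.9000  stride 1/|dx|=1.1547 1/|dy|=2.0000
    cross x-line → (2,4), t=0.7275
    cross y-line → (2,5), t=0.9000
    cross x-line → (1,5), t=1.8822
    cross y-line → (1,6), t=2.9000 (wall)
  → r_1 = 2.9000
beam 2: φ=-90°, α=195°
  d=(-0.9659,-0.2588)  start (3,4)  tX=0.6522 tY=2.1250  stride 1/|dx|=1.0353 1/|dy|=3.8637
    cross x-line → (2,4), t=0.6522
    cross x-line → (1,4), t=1.6875
    cross y-line → (1,3), t=2.1250
    cross x-line → (0,3), t=2.7228 (wall)
  → r_2 = 2.7228
beam 3: φ=-45°, α=240°
  d=(-0.5000,-0.8660)  start (3,4)  tX=1.2600 tY=0.6351  stride 1/|dx|=2.0000 1/|dy|=1.1547
    cross y-line → (3,3), t=0.6351 (wall)
  → r_3 = 0.6351
beam 4: φ=0°, α=285°
  d=(0.2588,-0.9659)  start (3,4)  tX=1.4296 tY=0.5694  stride 1/|dx|=3.8637 1/|dy|=1.0353
    cross y-line → (3,3), t=0.5694 (wall)
  → r_4 = 0.5694
beam 5: φ=45°, α=330°
  d=(0.8660,-0.5000)  start (3,4)  tX=0.4272 tY=1.1000  stride 1/|dx|=1.1547 1/|dy|=2.0000
    cross x-line → (4,4), t=0.4272
    cross y-line → (4,3), t=1.1000
    cross x-line → (5,3), t=1.5819
    cross x-line → (6,3), t=2.7366 (wall)
  → r_5 = 2.7366
beam 6: φ=90°, α=15°
  d=(0.9659,0.2588)  start (3,4)  tX=0.3831 tY=1.7387  stride 1/|dx|=1.0353 1/|dy|=3.8637
    cross x-line → (4,4), t=0.3831
    cross x-line → (5,4), t=1.4183
    cross y-line → (5,5), t=1.7387 (wall)
  → r_6 = 1.7387
beam 7: φ=135°, α=60°
  d=(0.5000,0.8660)  start (3,4)  tX=0.7400 tY=0.5196  stride 1/|dx|=2.0000 1/|dy|=1.1547
    cross y-line → (3,5), t=0.5196
    cross x-line → (4,5), t=0.7400
    cross y-line → (4,6), t=1.6743 (wall)
  → r_7 = 1.6743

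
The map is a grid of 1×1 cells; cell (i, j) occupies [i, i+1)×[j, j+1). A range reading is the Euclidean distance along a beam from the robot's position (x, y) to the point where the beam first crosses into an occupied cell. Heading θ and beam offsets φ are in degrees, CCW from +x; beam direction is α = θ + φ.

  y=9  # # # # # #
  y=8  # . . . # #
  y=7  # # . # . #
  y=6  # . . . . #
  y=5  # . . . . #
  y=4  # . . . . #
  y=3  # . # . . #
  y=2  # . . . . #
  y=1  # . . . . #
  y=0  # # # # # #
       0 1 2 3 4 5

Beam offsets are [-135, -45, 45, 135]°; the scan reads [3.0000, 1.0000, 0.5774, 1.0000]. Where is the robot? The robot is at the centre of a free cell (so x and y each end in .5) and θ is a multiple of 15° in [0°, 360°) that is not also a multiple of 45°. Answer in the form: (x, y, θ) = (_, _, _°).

Candidates: 28 free-cell centres × 16 headings = 448 poses. Raycast each; keep the one whose scan matches to 4 dp.
  (3.5, 5.5, 15°): beam 1 = 1.7321 ≠ 3.0000 ✗
  (1.5, 8.5, 30°): beam 1 = 0.5176 ≠ 3.0000 ✗
  (3.5, 3.5, 300°): beam 1 = 0.5176 ≠ 3.0000 ✗
  (4.5, 2.5, 120°): beam 1 = 0.5176 ≠ 3.0000 ✗
  (1.5, 5.5, 255°): beam 1 = 1.0000 ≠ 3.0000 ✗
  …
  (1.5, 2.5, 105°): r_1=3.0000, r_2=1.0000, r_3=0.5774, r_4=1.0000 — all match ✓
No second candidate reproduces the full scan.

(x, y, θ) = (1.5, 2.5, 105°)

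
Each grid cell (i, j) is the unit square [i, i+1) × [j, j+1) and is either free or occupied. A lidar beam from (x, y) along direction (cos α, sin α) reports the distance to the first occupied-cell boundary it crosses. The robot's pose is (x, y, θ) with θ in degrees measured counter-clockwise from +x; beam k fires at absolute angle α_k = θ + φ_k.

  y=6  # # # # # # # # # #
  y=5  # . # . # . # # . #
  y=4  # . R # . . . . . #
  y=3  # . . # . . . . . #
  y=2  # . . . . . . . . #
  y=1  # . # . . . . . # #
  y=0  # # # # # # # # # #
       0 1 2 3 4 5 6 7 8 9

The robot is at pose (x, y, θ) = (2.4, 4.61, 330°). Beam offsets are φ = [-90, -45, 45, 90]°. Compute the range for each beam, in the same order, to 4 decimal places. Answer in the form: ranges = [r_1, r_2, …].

ranges = [2.8000, 3.7373, 0.6212, 0.4503]

beam 1: φ=-90°, α=240°
  direction (-0.5000, -0.8660); cell (2,4); t to first gridline: x 0.8000, y 0.7044 (then +2.0000 / +1.1547)
    (2,3) via y @ 0.7044
    (1,3) via x @ 0.8000
    (1,2) via y @ 1.8591
    (0,2) via x @ 2.8000  # hit
  → r_1 = 2.8000
beam 2: φ=-45°, α=285°
  direction (0.2588, -0.9659); cell (2,4); t to first gridline: x 2.3182, y 0.6315 (then +3.8637 / +1.0353)
    (2,3) via y @ 0.6315
    (2,2) via y @ 1.6668
    (3,2) via x @ 2.3182
    (3,1) via y @ 2.7021
    (3,0) via y @ 3.7373  # hit
  → r_2 = 3.7373
beam 3: φ=45°, α=15°
  direction (0.9659, 0.2588); cell (2,4); t to first gridline: x 0.6212, y 1.5068 (then +1.0353 / +3.8637)
    (3,4) via x @ 0.6212  # hit
  → r_3 = 0.6212
beam 4: φ=90°, α=60°
  direction (0.5000, 0.8660); cell (2,4); t to first gridline: x 1.2000, y 0.4503 (then +2.0000 / +1.1547)
    (2,5) via y @ 0.4503  # hit
  → r_4 = 0.4503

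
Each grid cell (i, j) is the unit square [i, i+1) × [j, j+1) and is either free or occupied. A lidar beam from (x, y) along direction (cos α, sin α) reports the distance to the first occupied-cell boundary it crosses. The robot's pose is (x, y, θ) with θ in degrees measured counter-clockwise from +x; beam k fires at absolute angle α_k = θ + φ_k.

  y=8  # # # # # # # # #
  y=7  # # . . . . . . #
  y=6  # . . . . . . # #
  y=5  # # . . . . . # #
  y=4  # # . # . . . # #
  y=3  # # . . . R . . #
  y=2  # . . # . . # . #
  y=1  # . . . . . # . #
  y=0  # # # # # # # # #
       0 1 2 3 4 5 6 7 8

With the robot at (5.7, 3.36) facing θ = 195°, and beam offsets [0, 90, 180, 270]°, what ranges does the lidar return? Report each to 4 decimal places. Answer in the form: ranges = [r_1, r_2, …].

beam 1: φ=0°, α=195°
  cosα=-0.9659 sinα=-0.2588 | (5,3) | tMaxX 0.7247 tMaxY 1.3909 | tΔX 1.0353 tΔY 3.8637
    t=0.7247 [x] (4,3)
    t=1.3909 [y] (4,2)
    t=1.7600 [x] (3,2) — stop
  → r_1 = 1.7600
beam 2: φ=90°, α=285°
  cosα=0.2588 sinα=-0.9659 | (5,3) | tMaxX 1.1591 tMaxY 0.3727 | tΔX 3.8637 tΔY 1.0353
    t=0.3727 [y] (5,2)
    t=1.1591 [x] (6,2) — stop
  → r_2 = 1.1591
beam 3: φ=180°, α=15°
  cosα=0.9659 sinα=0.2588 | (5,3) | tMaxX 0.3106 tMaxY 2.4728 | tΔX 1.0353 tΔY 3.8637
    t=0.3106 [x] (6,3)
    t=1.3459 [x] (7,3)
    t=2.3811 [x] (8,3) — stop
  → r_3 = 2.3811
beam 4: φ=270°, α=105°
  cosα=-0.2588 sinα=0.9659 | (5,3) | tMaxX 2.7046 tMaxY 0.6626 | tΔX 3.8637 tΔY 1.0353
    t=0.6626 [y] (5,4)
    t=1.6979 [y] (5,5)
    t=2.7046 [x] (4,5)
    t=2.7331 [y] (4,6)
    t=3.7684 [y] (4,7)
    t=4.8037 [y] (4,8) — stop
  → r_4 = 4.8037

ranges = [1.7600, 1.1591, 2.3811, 4.8037]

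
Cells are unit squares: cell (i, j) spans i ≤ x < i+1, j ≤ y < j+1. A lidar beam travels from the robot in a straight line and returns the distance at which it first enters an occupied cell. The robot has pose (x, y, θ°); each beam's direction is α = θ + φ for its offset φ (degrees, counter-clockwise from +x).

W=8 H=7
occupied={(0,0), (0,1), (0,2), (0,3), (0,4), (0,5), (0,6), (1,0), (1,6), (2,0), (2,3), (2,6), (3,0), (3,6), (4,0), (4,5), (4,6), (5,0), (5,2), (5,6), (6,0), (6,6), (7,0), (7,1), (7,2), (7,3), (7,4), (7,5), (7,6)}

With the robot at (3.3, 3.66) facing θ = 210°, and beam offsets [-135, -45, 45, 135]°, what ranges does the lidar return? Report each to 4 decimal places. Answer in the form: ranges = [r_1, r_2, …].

ranges = [2.4225, 0.3106, 2.7538, 2.5500]

beam 1: φ=-135°, α=75°
  cosα=0.2588 sinα=0.9659 | (3,3) | tMaxX 2.7046 tMaxY 0.3520 | tΔX 3.8637 tΔY 1.0353
    t=0.3520 [y] (3,4)
    t=1.3873 [y] (3,5)
    t=2.4225 [y] (3,6) — stop
  → r_1 = 2.4225
beam 2: φ=-45°, α=165°
  cosα=-0.9659 sinα=0.2588 | (3,3) | tMaxX 0.3106 tMaxY 1.3137 | tΔX 1.0353 tΔY 3.8637
    t=0.3106 [x] (2,3) — stop
  → r_2 = 0.3106
beam 3: φ=45°, α=255°
  cosα=-0.2588 sinα=-0.9659 | (3,3) | tMaxX 1.1591 tMaxY 0.6833 | tΔX 3.8637 tΔY 1.0353
    t=0.6833 [y] (3,2)
    t=1.1591 [x] (2,2)
    t=1.7186 [y] (2,1)
    t=2.7538 [y] (2,0) — stop
  → r_3 = 2.7538
beam 4: φ=135°, α=345°
  cosα=0.9659 sinα=-0.2588 | (3,3) | tMaxX 0.7247 tMaxY 2.5500 | tΔX 1.0353 tΔY 3.8637
    t=0.7247 [x] (4,3)
    t=1.7600 [x] (5,3)
    t=2.5500 [y] (5,2) — stop
  → r_4 = 2.5500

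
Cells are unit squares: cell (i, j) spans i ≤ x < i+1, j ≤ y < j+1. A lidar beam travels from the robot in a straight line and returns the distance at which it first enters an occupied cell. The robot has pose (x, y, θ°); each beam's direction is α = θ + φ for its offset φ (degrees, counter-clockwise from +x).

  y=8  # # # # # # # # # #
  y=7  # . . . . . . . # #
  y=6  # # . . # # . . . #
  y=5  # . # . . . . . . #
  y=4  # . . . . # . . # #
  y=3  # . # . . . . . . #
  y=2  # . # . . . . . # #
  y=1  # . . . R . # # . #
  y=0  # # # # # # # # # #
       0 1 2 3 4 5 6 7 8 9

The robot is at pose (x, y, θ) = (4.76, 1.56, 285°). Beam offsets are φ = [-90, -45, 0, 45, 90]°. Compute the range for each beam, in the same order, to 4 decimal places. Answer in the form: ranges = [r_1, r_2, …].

beam 1: φ=-90°, α=195°
  cosα=-0.9659 sinα=-0.2588 | (4,1) | tMaxX 0.7868 tMaxY 2.1637 | tΔX 1.0353 tΔY 3.8637
    t=0.7868 [x] (3,1)
    t=1.8221 [x] (2,1)
    t=2.1637 [y] (2,0) — stop
  → r_1 = 2.1637
beam 2: φ=-45°, α=240°
  cosα=-0.5000 sinα=-0.8660 | (4,1) | tMaxX 1.5200 tMaxY 0.6466 | tΔX 2.0000 tΔY 1.1547
    t=0.6466 [y] (4,0) — stop
  → r_2 = 0.6466
beam 3: φ=0°, α=285°
  cosα=0.2588 sinα=-0.9659 | (4,1) | tMaxX 0.9273 tMaxY 0.5798 | tΔX 3.8637 tΔY 1.0353
    t=0.5798 [y] (4,0) — stop
  → r_3 = 0.5798
beam 4: φ=45°, α=330°
  cosα=0.8660 sinα=-0.5000 | (4,1) | tMaxX 0.2771 tMaxY 1.1200 | tΔX 1.1547 tΔY 2.0000
    t=0.2771 [x] (5,1)
    t=1.1200 [y] (5,0) — stop
  → r_4 = 1.1200
beam 5: φ=90°, α=15°
  cosα=0.9659 sinα=0.2588 | (4,1) | tMaxX 0.2485 tMaxY 1.7000 | tΔX 1.0353 tΔY 3.8637
    t=0.2485 [x] (5,1)
    t=1.2837 [x] (6,1) — stop
  → r_5 = 1.2837

ranges = [2.1637, 0.6466, 0.5798, 1.1200, 1.2837]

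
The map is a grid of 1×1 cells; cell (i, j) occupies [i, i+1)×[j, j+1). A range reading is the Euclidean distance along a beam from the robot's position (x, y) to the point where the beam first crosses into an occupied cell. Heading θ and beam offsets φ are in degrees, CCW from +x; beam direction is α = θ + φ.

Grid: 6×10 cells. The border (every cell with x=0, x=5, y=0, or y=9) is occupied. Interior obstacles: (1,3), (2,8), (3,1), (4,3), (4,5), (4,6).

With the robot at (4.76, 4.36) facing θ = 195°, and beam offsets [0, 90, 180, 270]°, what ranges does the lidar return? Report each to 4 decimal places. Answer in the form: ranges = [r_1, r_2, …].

ranges = [2.8574, 0.3727, 0.2485, 0.6626]

beam 1: φ=0°, α=195°
  cosα=-0.9659 sinα=-0.2588 | (4,4) | tMaxX 0.7868 tMaxY 1.3909 | tΔX 1.0353 tΔY 3.8637
    t=0.7868 [x] (3,4)
    t=1.3909 [y] (3,3)
    t=1.8221 [x] (2,3)
    t=2.8574 [x] (1,3) — stop
  → r_1 = 2.8574
beam 2: φ=90°, α=285°
  cosα=0.2588 sinα=-0.9659 | (4,4) | tMaxX 0.9273 tMaxY 0.3727 | tΔX 3.8637 tΔY 1.0353
    t=0.3727 [y] (4,3) — stop
  → r_2 = 0.3727
beam 3: φ=180°, α=15°
  cosα=0.9659 sinα=0.2588 | (4,4) | tMaxX 0.2485 tMaxY 2.4728 | tΔX 1.0353 tΔY 3.8637
    t=0.2485 [x] (5,4) — stop
  → r_3 = 0.2485
beam 4: φ=270°, α=105°
  cosα=-0.2588 sinα=0.9659 | (4,4) | tMaxX 2.9364 tMaxY 0.6626 | tΔX 3.8637 tΔY 1.0353
    t=0.6626 [y] (4,5) — stop
  → r_4 = 0.6626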